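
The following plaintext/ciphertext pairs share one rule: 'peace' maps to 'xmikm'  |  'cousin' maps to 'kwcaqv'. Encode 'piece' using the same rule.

It's a constant shift of +8 (ROT8).
Applying it to piece: p+8=x, i+8=q, e+8=m, c+8=k, e+8=m.

xqmkm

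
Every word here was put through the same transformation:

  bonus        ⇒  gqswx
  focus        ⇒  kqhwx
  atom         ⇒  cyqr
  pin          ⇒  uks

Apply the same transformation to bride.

The shift depends on letter class: consonant b→g is +5, but vowel o→q is +2. Vowels shift forward by 2 and consonants shift forward by 5.
On bride: b(cons)+5=g, r(cons)+5=w, i(vowel)+2=k, d(cons)+5=i, e(vowel)+2=g.

gwkig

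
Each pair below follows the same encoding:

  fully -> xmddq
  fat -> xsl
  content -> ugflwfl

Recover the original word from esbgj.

Each letter is shifted forward by 18 in the alphabet (a Caesar shift of +18).
Decoding esbgj: e−18=m, s−18=a, b−18=j, g−18=o, j−18=r.

major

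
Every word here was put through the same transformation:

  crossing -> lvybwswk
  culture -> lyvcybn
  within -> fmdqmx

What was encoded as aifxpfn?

revolve

Shifts by position in crossing: pos 0: c→l (+9), pos 1: r→v (+4), pos 2: o→y (+10), pos 3: s→b (+9), pos 4: s→w (+4), pos 5: i→s (+10) — repeating every 3. The shifts repeat in a cycle of length 3: positions 0,1,… shift by +9, +4, +10, then the pattern repeats.
Reversing it on aifxpfn: a−9=r, i−4=e, f−10=v, x−9=o, p−4=l, f−10=v, n−9=e.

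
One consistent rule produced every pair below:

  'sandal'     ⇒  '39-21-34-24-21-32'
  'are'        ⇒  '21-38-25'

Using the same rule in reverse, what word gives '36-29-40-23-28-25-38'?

pitcher

s is letter #19 and maps to 39: an offset of 20. Letters become their 1-based position plus 20 (so a→21, b→22, …).
Reversing it on 36-29-40-23-28-25-38: 36→(36−20)÷1=16=p, 29→(29−20)÷1=9=i, 40→(40−20)÷1=20=t, 23→(23−20)÷1=3=c, 28→(28−20)÷1=8=h, 25→(25−20)÷1=5=e, 38→(38−20)÷1=18=r.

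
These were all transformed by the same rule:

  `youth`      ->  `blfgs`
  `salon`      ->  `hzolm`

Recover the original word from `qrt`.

jig

This is the alphabet-reversal cipher (Atbash): a becomes z, b becomes y, etc.
Decoding qrt: q↔j, r↔i, t↔g.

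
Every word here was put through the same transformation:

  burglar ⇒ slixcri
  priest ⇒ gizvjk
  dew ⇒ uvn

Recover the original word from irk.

Compare letters: b→s is +17, u→l is +17, r→i is +17 — a constant shift. This is a Caesar cipher with shift 17.
Reversing it on irk: i−17=r, r−17=a, k−17=t.

rat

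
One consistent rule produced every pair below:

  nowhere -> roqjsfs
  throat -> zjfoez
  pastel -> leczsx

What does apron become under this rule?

elfor

n(13)→r(17) and o(14)→o(14) fit y≡23x+4 (mod 26); the inverse of 23 mod 26 is 17. Treating letters as 0–25, the rule is x ↦ 23x + 4 (mod 26).
On apron: a(0)→23·0+4≡4=e; p(15)→23·15+4≡11=l; r(17)→23·17+4≡5=f; o(14)→23·14+4≡14=o; n(13)→23·13+4≡17=r (all mod 26).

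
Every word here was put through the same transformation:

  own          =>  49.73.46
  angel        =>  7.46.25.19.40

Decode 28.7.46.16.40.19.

o(#15)→49 and w(#23)→73: differences scale by 3, so n = 3·pos + 4. With a=1..z=26, the number is 3·pos + 4.
Decoding 28.7.46.16.40.19: 28→(28−4)÷3=8=h, 7→(7−4)÷3=1=a, 46→(46−4)÷3=14=n, 16→(16−4)÷3=4=d, 40→(40−4)÷3=12=l, 19→(19−4)÷3=5=e.

handle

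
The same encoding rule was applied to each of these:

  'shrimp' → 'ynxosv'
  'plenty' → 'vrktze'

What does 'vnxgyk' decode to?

Compare letters: s→y is +6, h→n is +6, r→x is +6 — a constant shift. Each letter is shifted forward by 6 in the alphabet (a Caesar shift of +6).
Decoding vnxgyk: v−6=p, n−6=h, x−6=r, g−6=a, y−6=s, k−6=e.

phrase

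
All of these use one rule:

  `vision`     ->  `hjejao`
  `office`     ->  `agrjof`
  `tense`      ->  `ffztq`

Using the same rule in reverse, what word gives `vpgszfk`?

Shifts by position in vision: pos 0: v→h (+12), pos 1: i→j (+1), pos 2: s→e (+12), pos 3: i→j (+1) — repeating every 2. It's a Vigenère-style cipher with numeric key [12,1]: position i shifts by key[i mod 2].
Undoing it on vpgszfk: v−12=j, p−1=o, g−12=u, s−1=r, z−12=n, f−1=e, k−12=y.

journey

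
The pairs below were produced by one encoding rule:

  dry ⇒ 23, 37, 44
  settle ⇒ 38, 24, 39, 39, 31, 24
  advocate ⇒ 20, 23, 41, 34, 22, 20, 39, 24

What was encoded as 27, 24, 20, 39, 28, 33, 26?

heating

d is letter #4 and maps to 23: an offset of 19. Each letter is replaced by its alphabet position (a=1..z=26) + 19.
Undoing it on 27, 24, 20, 39, 28, 33, 26: 27→(27−19)÷1=8=h, 24→(24−19)÷1=5=e, 20→(20−19)÷1=1=a, 39→(39−19)÷1=20=t, 28→(28−19)÷1=9=i, 33→(33−19)÷1=14=n, 26→(26−19)÷1=7=g.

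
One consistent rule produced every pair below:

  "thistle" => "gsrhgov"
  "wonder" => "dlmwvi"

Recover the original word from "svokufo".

Letters are reflected about the middle of the alphabet (position → 25−position): Atbash.
Decoding svokufo: s↔h, v↔e, o↔l, k↔p, u↔f, f↔u, o↔l.

helpful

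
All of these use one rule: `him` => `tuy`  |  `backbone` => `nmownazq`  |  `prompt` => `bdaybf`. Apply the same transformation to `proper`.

Compare letters: h→t is +12, i→u is +12, m→y is +12 — a constant shift. Each letter is shifted forward by 12 in the alphabet (a Caesar shift of +12).
On proper: p+12=b, r+12=d, o+12=a, p+12=b, e+12=q, r+12=d.

bdabqd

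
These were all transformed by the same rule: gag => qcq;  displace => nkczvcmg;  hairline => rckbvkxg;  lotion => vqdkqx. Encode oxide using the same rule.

qhkng

The shift depends on letter class: consonant g→q is +10, but vowel a→c is +2. Vowels shift forward by 2 and consonants shift forward by 10.
Applying it to oxide: o(vowel)+2=q, x(cons)+10=h, i(vowel)+2=k, d(cons)+10=n, e(vowel)+2=g.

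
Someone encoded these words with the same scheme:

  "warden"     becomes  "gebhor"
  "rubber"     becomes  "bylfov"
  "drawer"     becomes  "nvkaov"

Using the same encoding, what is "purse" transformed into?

Shifts by position in warden: pos 0: w→g (+10), pos 1: a→e (+4), pos 2: r→b (+10), pos 3: d→h (+4) — repeating every 2. It's a Vigenère-style cipher with numeric key [10,4]: position i shifts by key[i mod 2].
Applying it to purse: p+10=z, u+4=y, r+10=b, s+4=w, e+10=o.

zybwo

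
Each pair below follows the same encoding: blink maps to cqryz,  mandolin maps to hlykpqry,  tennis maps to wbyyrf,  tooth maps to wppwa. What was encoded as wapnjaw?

b(1)→c(2) and l(11)→q(16) fit y≡17x+11 (mod 26); the inverse of 17 mod 26 is 23. Treating letters as 0–25, the rule is x ↦ 17x + 11 (mod 26).
Reversing it on wapnjaw: w(22)→23·(22−11)≡19=t; a(0)→23·(0−11)≡7=h; p(15)→23·(15−11)≡14=o; n(13)→23·(13−11)≡20=u; j(9)→23·(9−11)≡6=g; a(0)→23·(0−11)≡7=h; w(22)→23·(22−11)≡19=t (all mod 26).

thought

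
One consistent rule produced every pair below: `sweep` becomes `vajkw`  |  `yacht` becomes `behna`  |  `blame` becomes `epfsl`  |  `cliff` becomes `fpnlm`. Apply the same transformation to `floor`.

iptuy

In sweep: s→v is +3, w→a is +4, e→j is +5, e→k is +6 — the shift increases by 1 each position. The shift increases by 1 at each position, starting from +3: 3, 4, 5, ….
For floor: f+3=i, l+4=p, o+5=t, o+6=u, r+7=y.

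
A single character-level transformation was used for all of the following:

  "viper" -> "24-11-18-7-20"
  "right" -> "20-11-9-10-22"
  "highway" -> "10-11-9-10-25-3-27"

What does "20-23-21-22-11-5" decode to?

rustic

v is letter #22 and maps to 24: an offset of 2. Letters become their 1-based position plus 2 (so a→3, b→4, …).
Decoding 20-23-21-22-11-5: 20→(20−2)÷1=18=r, 23→(23−2)÷1=21=u, 21→(21−2)÷1=19=s, 22→(22−2)÷1=20=t, 11→(11−2)÷1=9=i, 5→(5−2)÷1=3=c.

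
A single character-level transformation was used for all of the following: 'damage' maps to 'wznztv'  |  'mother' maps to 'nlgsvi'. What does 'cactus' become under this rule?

Letters are reflected about the middle of the alphabet (position → 25−position): Atbash.
On cactus: c↔x, a↔z, c↔x, t↔g, u↔f, s↔h.

xzxgfh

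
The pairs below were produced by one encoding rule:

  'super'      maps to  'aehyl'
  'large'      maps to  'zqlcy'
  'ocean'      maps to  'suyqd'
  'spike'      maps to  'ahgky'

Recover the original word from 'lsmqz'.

royal

s(18)→a(0) and u(20)→e(4) fit y≡15x+16 (mod 26); the inverse of 15 mod 26 is 7. Each letter's alphabet position (a=0..z=25) is mapped through 15·x+16 mod 26 — an affine cipher.
Decoding lsmqz: l(11)→7·(11−16)≡17=r; s(18)→7·(18−16)≡14=o; m(12)→7·(12−16)≡24=y; q(16)→7·(16−16)≡0=a; z(25)→7·(25−16)≡11=l (all mod 26).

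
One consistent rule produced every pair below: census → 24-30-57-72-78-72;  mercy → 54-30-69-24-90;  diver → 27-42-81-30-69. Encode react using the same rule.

69-30-18-24-75

c(#3)→24 and e(#5)→30: differences scale by 3, so n = 3·pos + 15. With a=1..z=26, the number is 3·pos + 15.
Applying it to react: r=18→69, e=5→30, a=1→18, c=3→24, t=20→75.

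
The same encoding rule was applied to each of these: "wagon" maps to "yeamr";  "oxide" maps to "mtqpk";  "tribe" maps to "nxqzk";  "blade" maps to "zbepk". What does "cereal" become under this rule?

w(22)→y(24) and a(0)→e(4) fit y≡21x+4 (mod 26); the inverse of 21 mod 26 is 5. Treating letters as 0–25, the rule is x ↦ 21x + 4 (mod 26).
For cereal: c(2)→21·2+4≡20=u; e(4)→21·4+4≡10=k; r(17)→21·17+4≡23=x; e(4)→21·4+4≡10=k; a(0)→21·0+4≡4=e; l(11)→21·11+4≡1=b (all mod 26).

ukxkeb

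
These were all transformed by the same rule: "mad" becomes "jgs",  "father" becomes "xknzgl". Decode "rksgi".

camel

The output letters match the input read backwards, each shifted +6: mad reversed is dam. The word is reversed, then every letter is shifted forward by 6.
Reversing it on rksgi: shift back: r−6=l, k−6=e, s−6=m, g−6=a, i−6=c → lemac; then reverse → camel.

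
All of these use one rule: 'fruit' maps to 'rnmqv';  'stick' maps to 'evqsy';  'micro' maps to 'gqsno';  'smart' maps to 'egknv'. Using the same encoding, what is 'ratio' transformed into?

f(5)→r(17) and r(17)→n(13) fit y≡17x+10 (mod 26); the inverse of 17 mod 26 is 23. This is an affine cipher: with a=0,…,z=25, each position x becomes (17x+10) mod 26.
For ratio: r(17)→17·17+10≡13=n; a(0)→17·0+10≡10=k; t(19)→17·19+10≡21=v; i(8)→17·8+10≡16=q; o(14)→17·14+10≡14=o (all mod 26).

nkvqo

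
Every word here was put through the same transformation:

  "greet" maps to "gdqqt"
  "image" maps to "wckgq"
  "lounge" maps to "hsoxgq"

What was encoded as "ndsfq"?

Treating letters as 0–25, the rule is x ↦ 21x + 10 (mod 26).
Reversing it on ndsfq: n(13)→5·(13−10)≡15=p; d(3)→5·(3−10)≡17=r; s(18)→5·(18−10)≡14=o; f(5)→5·(5−10)≡1=b; q(16)→5·(16−10)≡4=e (all mod 26).

probe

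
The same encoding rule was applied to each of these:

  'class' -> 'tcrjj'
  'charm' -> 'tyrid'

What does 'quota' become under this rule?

hlfkr

Compare letters: c→t is +17, l→c is +17, a→r is +17 — a constant shift. Every letter moves 17 places later in the alphabet, wrapping around z→a.
On quota: q+17=h, u+17=l, o+17=f, t+17=k, a+17=r.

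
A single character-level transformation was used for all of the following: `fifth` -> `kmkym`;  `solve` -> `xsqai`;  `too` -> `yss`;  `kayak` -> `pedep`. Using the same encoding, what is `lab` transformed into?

qeg

The shift depends on letter class: consonant f→k is +5, but vowel i→m is +4. Vowels shift forward by 4 and consonants shift forward by 5.
For lab: l(cons)+5=q, a(vowel)+4=e, b(cons)+5=g.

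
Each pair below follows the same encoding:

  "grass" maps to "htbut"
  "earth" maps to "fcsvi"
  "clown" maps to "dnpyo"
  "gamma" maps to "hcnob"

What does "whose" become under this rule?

xjpuf

Shifts by position in grass: pos 0: g→h (+1), pos 1: r→t (+2), pos 2: a→b (+1), pos 3: s→u (+2) — repeating every 2. A repeating key of period 2 is used — shifts +1, +2 over and over.
For whose: w+1=x, h+2=j, o+1=p, s+2=u, e+1=f.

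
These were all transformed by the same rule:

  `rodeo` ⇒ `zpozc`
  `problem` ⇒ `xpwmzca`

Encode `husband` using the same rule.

oylmdfs

Two steps: reverse the string, then apply a Caesar shift of +11.
For husband: reverse → dnabsuh; then shift: d+11=o, n+11=y, a+11=l, b+11=m, s+11=d, u+11=f, h+11=s.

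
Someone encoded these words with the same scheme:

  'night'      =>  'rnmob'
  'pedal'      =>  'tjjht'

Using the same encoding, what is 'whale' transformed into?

Each letter shifts forward by (position + 4), i.e. 4, 5, 6, … — the shift grows by one for each successive letter.
For whale: w+4=a, h+5=m, a+6=g, l+7=s, e+8=m.

amgsm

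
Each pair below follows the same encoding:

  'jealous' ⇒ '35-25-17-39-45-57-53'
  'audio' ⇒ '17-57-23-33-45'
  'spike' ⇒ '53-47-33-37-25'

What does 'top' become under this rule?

j(#10)→35 and e(#5)→25: differences scale by 2, so n = 2·pos + 15. Each letter becomes 2×(its alphabet position, a=1..z=26) + 15.
For top: t=20→55, o=15→45, p=16→47.

55-45-47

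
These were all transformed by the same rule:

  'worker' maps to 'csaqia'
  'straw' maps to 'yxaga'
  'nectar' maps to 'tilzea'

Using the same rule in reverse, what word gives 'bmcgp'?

Shifts by position in worker: pos 0: w→c (+6), pos 1: o→s (+4), pos 2: r→a (+9), pos 3: k→q (+6), pos 4: e→i (+4), pos 5: r→a (+9) — repeating every 3. A repeating key of period 3 is used — shifts +6, +4, +9 over and over.
Reversing it on bmcgp: b−6=v, m−4=i, c−9=t, g−6=a, p−4=l.

vital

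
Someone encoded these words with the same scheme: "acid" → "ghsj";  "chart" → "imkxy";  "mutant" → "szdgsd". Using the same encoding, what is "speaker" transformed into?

yuogpox

Shifts by position in acid: pos 0: a→g (+6), pos 1: c→h (+5), pos 2: i→s (+10), pos 3: d→j (+6) — repeating every 3. A repeating key of period 3 is used — shifts +6, +5, +10 over and over.
On speaker: s+6=y, p+5=u, e+10=o, a+6=g, k+5=p, e+10=o, r+6=x.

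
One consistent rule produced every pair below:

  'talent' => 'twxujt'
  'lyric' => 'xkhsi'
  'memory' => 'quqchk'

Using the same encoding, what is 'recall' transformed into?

t(19)→t(19) and a(0)→w(22) fit y≡19x+22 (mod 26); the inverse of 19 mod 26 is 11. This is an affine cipher: with a=0,…,z=25, each position x becomes (19x+22) mod 26.
Applying it to recall: r(17)→19·17+22≡7=h; e(4)→19·4+22≡20=u; c(2)→19·2+22≡8=i; a(0)→19·0+22≡22=w; l(11)→19·11+22≡23=x; l(11)→19·11+22≡23=x (all mod 26).

huiwxx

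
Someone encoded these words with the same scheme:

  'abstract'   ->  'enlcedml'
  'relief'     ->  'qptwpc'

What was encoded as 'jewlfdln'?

Read the word backwards and shift each letter +11.
Undoing it on jewlfdln: shift back: j−11=y, e−11=t, w−11=l, l−11=a, f−11=u, d−11=s, l−11=a, n−11=c → ytlausac; then reverse → casualty.

casualty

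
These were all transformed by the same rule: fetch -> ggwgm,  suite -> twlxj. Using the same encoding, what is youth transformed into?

zqxxm

In fetch: f→g is +1, e→g is +2, t→w is +3, c→g is +4 — the shift increases by 1 each position. The shift increases by 1 at each position, starting from +1: 1, 2, 3, ….
For youth: y+1=z, o+2=q, u+3=x, t+4=x, h+5=m.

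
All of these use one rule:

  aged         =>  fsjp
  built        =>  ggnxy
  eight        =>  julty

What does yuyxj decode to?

Shifts by position in aged: pos 0: a→f (+5), pos 1: g→s (+12), pos 2: e→j (+5), pos 3: d→p (+12) — repeating every 2. The shifts repeat in a cycle of length 2: positions 0,1,… shift by +5, +12, then the pattern repeats.
Reversing it on yuyxj: y−5=t, u−12=i, y−5=t, x−12=l, j−5=e.

title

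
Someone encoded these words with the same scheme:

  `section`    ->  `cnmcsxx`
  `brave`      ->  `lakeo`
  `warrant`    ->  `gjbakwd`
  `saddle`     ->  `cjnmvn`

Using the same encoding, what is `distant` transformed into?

nrcckwd

Shifts by position in section: pos 0: s→c (+10), pos 1: e→n (+9), pos 2: c→m (+10), pos 3: t→c (+9) — repeating every 2. It's a Vigenère-style cipher with numeric key [10,9]: position i shifts by key[i mod 2].
For distant: d+10=n, i+9=r, s+10=c, t+9=c, a+10=k, n+9=w, t+10=d.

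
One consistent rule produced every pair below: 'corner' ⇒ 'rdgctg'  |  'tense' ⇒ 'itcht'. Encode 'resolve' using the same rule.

gthdakt

Compare letters: c→r is +15, o→d is +15, r→g is +15 — a constant shift. This is a Caesar cipher with shift 15.
On resolve: r+15=g, e+15=t, s+15=h, o+15=d, l+15=a, v+15=k, e+15=t.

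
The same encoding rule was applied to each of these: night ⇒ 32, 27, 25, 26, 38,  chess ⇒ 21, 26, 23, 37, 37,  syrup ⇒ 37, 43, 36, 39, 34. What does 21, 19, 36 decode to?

car

n is letter #14 and maps to 32: an offset of 18. Letters become their 1-based position plus 18 (so a→19, b→20, …).
Decoding 21, 19, 36: 21→(21−18)÷1=3=c, 19→(19−18)÷1=1=a, 36→(36−18)÷1=18=r.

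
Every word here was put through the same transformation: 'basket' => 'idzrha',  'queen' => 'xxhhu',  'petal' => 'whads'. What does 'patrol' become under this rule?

Two shifts are in play — +3 for a/e/i/o/u, +7 for every other letter.
For patrol: p(cons)+7=w, a(vowel)+3=d, t(cons)+7=a, r(cons)+7=y, o(vowel)+3=r, l(cons)+7=s.

wdayrs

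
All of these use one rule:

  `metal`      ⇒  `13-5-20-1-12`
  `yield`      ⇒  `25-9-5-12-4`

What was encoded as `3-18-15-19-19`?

Each letter is replaced by its alphabet position (a=1, b=2, …, z=26).
Decoding 3-18-15-19-19: 3=c, 18=r, 15=o, 19=s, 19=s.

cross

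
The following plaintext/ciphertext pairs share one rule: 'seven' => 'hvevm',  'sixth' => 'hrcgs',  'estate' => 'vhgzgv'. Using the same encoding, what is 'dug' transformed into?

Each pair mirrors across the alphabet (s↔h, e↔v, v↔e): positions sum to 25. Letters are reflected about the middle of the alphabet (position → 25−position): Atbash.
On dug: d↔w, u↔f, g↔t.

wft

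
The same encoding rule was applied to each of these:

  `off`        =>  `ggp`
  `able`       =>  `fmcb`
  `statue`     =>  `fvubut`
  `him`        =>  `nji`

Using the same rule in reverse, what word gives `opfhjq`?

Read the word backwards and shift each letter +1.
Undoing it on opfhjq: shift back: o−1=n, p−1=o, f−1=e, h−1=g, j−1=i, q−1=p → noegip; then reverse → pigeon.

pigeon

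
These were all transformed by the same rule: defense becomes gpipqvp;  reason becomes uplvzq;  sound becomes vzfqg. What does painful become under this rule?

sltqifo

The shift depends on letter class: consonant d→g is +3, but vowel e→p is +11. Two shifts are in play — +11 for a/e/i/o/u, +3 for every other letter.
For painful: p(cons)+3=s, a(vowel)+11=l, i(vowel)+11=t, n(cons)+3=q, f(cons)+3=i, u(vowel)+11=f, l(cons)+3=o.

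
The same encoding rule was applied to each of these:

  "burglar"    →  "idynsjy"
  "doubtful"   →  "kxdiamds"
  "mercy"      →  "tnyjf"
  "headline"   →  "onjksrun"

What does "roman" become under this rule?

yxtju

The shift depends on letter class: consonant b→i is +7, but vowel u→d is +9. Two shifts are in play — +9 for a/e/i/o/u, +7 for every other letter.
On roman: r(cons)+7=y, o(vowel)+9=x, m(cons)+7=t, a(vowel)+9=j, n(cons)+7=u.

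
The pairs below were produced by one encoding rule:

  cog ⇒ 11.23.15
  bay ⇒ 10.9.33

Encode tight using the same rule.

c is letter #3 and maps to 11: an offset of 8. Each letter is replaced by its alphabet position (a=1..z=26) + 8.
Applying it to tight: t=20→28, i=9→17, g=7→15, h=8→16, t=20→28.

28.17.15.16.28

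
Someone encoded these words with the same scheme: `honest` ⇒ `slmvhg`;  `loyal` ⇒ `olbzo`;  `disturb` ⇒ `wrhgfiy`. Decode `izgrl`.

Each pair mirrors across the alphabet (h↔s, o↔l, n↔m): positions sum to 25. This is the alphabet-reversal cipher (Atbash): a becomes z, b becomes y, etc.
Reversing it on izgrl: i↔r, z↔a, g↔t, r↔i, l↔o.

ratio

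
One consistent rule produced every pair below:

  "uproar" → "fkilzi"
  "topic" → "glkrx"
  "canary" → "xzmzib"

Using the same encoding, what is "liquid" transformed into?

orjfrw

Each pair mirrors across the alphabet (u↔f, p↔k, r↔i): positions sum to 25. Letters are reflected about the middle of the alphabet (position → 25−position): Atbash.
Applying it to liquid: l↔o, i↔r, q↔j, u↔f, i↔r, d↔w.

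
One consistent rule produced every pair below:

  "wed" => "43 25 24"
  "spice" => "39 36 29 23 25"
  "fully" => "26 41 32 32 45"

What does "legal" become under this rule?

32 25 27 21 32

w is letter #23 and maps to 43: an offset of 20. Each letter is replaced by its alphabet position (a=1..z=26) + 20.
On legal: l=12→32, e=5→25, g=7→27, a=1→21, l=12→32.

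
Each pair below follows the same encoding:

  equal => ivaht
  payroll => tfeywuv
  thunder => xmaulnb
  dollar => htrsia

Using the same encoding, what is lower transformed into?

The shift increases by 1 at each position, starting from +4: 4, 5, 6, ….
For lower: l+4=p, o+5=t, w+6=c, e+7=l, r+8=z.

ptclz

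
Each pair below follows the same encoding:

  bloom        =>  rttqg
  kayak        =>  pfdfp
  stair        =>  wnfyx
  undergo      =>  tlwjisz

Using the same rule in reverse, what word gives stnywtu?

The output letters match the input read backwards, each shifted +5: bloom reversed is moolb. Read the word backwards and shift each letter +5.
Reversing it on stnywtu: shift back: s−5=n, t−5=o, n−5=i, y−5=t, w−5=r, t−5=o, u−5=p → noitrop; then reverse → portion.

portion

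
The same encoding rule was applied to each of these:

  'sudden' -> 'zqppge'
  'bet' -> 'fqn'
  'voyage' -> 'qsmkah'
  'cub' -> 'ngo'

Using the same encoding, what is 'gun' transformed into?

Two steps: reverse the string, then apply a Caesar shift of +12.
On gun: reverse → nug; then shift: n+12=z, u+12=g, g+12=s.

zgs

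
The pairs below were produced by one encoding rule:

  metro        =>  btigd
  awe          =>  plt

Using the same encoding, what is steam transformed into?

hitpb

Compare letters: m→b is +15, e→t is +15, t→i is +15 — a constant shift. This is a Caesar cipher with shift 15.
For steam: s+15=h, t+15=i, e+15=t, a+15=p, m+15=b.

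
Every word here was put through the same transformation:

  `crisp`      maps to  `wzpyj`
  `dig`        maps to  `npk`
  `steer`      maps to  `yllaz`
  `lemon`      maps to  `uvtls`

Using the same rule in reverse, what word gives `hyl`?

The output letters match the input read backwards, each shifted +7: crisp reversed is psirc. Two steps: reverse the string, then apply a Caesar shift of +7.
Decoding hyl: shift back: h−7=a, y−7=r, l−7=e → are; then reverse → era.

era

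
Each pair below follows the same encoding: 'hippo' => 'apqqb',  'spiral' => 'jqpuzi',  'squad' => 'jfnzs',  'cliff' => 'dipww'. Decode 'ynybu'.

tutor

h(7)→a(0) and i(8)→p(15) fit y≡15x+25 (mod 26); the inverse of 15 mod 26 is 7. Treating letters as 0–25, the rule is x ↦ 15x + 25 (mod 26).
Decoding ynybu: y(24)→7·(24−25)≡19=t; n(13)→7·(13−25)≡20=u; y(24)→7·(24−25)≡19=t; b(1)→7·(1−25)≡14=o; u(20)→7·(20−25)≡17=r (all mod 26).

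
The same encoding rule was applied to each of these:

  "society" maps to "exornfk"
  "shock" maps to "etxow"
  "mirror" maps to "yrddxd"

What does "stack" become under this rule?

The shift depends on letter class: consonant s→e is +12, but vowel o→x is +9. Vowels shift forward by 9 and consonants shift forward by 12.
On stack: s(cons)+12=e, t(cons)+12=f, a(vowel)+9=j, c(cons)+12=o, k(cons)+12=w.

efjow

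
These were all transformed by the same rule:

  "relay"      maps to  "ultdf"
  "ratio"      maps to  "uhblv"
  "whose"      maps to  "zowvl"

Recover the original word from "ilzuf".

ferry

A repeating key of period 3 is used — shifts +3, +7, +8 over and over.
Reversing it on ilzuf: i−3=f, l−7=e, z−8=r, u−3=r, f−7=y.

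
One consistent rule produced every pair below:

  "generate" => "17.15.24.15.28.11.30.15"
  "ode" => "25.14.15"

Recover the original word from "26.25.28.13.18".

porch

g is letter #7 and maps to 17: an offset of 10. Each letter is replaced by its alphabet position (a=1..z=26) + 10.
Reversing it on 26.25.28.13.18: 26→(26−10)÷1=16=p, 25→(25−10)÷1=15=o, 28→(28−10)÷1=18=r, 13→(13−10)÷1=3=c, 18→(18−10)÷1=8=h.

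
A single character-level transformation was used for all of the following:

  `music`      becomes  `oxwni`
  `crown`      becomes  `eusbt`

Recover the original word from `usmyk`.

spite

In music: m→o is +2, u→x is +3, s→w is +4, i→n is +5 — the shift increases by 1 each position. The shift increases by 1 at each position, starting from +2: 2, 3, 4, ….
Undoing it on usmyk: u−2=s, s−3=p, m−4=i, y−5=t, k−6=e.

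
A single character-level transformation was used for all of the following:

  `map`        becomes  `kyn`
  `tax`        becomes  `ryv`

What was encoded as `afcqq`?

Compare letters: m→k is +24, a→y is +24, p→n is +24 — a constant shift. Every letter moves 24 places later in the alphabet, wrapping around z→a.
Decoding afcqq: a−24=c, f−24=h, c−24=e, q−24=s, q−24=s.

chess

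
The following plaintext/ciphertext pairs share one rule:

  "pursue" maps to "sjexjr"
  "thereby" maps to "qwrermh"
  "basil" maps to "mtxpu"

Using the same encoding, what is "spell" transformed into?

p(15)→s(18) and u(20)→j(9) fit y≡19x+19 (mod 26); the inverse of 19 mod 26 is 11. Each letter's alphabet position (a=0..z=25) is mapped through 19·x+19 mod 26 — an affine cipher.
For spell: s(18)→19·18+19≡23=x; p(15)→19·15+19≡18=s; e(4)→19·4+19≡17=r; l(11)→19·11+19≡20=u; l(11)→19·11+19≡20=u (all mod 26).

xsruu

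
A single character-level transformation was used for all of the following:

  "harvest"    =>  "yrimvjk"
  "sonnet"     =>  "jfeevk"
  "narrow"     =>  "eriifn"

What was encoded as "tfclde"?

Compare letters: h→y is +17, a→r is +17, r→i is +17 — a constant shift. Every letter moves 17 places later in the alphabet, wrapping around z→a.
Decoding tfclde: t−17=c, f−17=o, c−17=l, l−17=u, d−17=m, e−17=n.

column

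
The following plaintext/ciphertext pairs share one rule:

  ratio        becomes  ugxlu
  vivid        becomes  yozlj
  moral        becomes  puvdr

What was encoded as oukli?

logic

Shifts by position in ratio: pos 0: r→u (+3), pos 1: a→g (+6), pos 2: t→x (+4), pos 3: i→l (+3), pos 4: o→u (+6) — repeating every 3. The shifts repeat in a cycle of length 3: positions 0,1,… shift by +3, +6, +4, then the pattern repeats.
Reversing it on oukli: o−3=l, u−6=o, k−4=g, l−3=i, i−6=c.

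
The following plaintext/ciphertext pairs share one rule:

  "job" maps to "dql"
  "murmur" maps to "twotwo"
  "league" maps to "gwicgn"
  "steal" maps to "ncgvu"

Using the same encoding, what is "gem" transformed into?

ogi

The output letters match the input read backwards, each shifted +2: job reversed is boj. The word is reversed, then every letter is shifted forward by 2.
For gem: reverse → meg; then shift: m+2=o, e+2=g, g+2=i.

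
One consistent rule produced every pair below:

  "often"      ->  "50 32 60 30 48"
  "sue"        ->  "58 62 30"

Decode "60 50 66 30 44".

towel

o(#15)→50 and f(#6)→32: differences scale by 2, so n = 2·pos + 20. With a=1..z=26, the number is 2·pos + 20.
Undoing it on 60 50 66 30 44: 60→(60−20)÷2=20=t, 50→(50−20)÷2=15=o, 66→(66−20)÷2=23=w, 30→(30−20)÷2=5=e, 44→(44−20)÷2=12=l.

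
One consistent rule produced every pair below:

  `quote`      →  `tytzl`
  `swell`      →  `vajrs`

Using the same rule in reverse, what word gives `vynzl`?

In quote: q→t is +3, u→y is +4, o→t is +5, t→z is +6 — the shift increases by 1 each position. The shift increases by 1 at each position, starting from +3: 3, 4, 5, ….
Undoing it on vynzl: v−3=s, y−4=u, n−5=i, z−6=t, l−7=e.

suite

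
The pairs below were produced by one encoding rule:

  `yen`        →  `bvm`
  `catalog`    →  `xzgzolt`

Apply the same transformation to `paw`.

kzd

This is the alphabet-reversal cipher (Atbash): a becomes z, b becomes y, etc.
Applying it to paw: p↔k, a↔z, w↔d.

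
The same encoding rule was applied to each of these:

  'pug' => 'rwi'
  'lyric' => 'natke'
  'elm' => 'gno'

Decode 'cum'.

ask

It's a constant shift of +2 (ROT2).
Decoding cum: c−2=a, u−2=s, m−2=k.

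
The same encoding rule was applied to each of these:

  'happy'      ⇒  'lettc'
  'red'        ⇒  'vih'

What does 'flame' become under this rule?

jpeqi

Compare letters: h→l is +4, a→e is +4, p→t is +4 — a constant shift. This is a Caesar cipher with shift 4.
On flame: f+4=j, l+4=p, a+4=e, m+4=q, e+4=i.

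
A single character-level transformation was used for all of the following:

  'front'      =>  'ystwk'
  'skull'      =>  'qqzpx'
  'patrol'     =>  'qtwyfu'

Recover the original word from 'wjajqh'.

The output letters match the input read backwards, each shifted +5: front reversed is tnorf. Read the word backwards and shift each letter +5.
Undoing it on wjajqh: shift back: w−5=r, j−5=e, a−5=v, j−5=e, q−5=l, h−5=c → revelc; then reverse → clever.

clever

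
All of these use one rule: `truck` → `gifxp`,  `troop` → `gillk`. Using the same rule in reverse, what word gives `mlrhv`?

Each pair mirrors across the alphabet (t↔g, r↔i, u↔f): positions sum to 25. Each letter is replaced by its mirror in the alphabet: a↔z, b↔y, c↔x, and so on (the Atbash cipher).
Reversing it on mlrhv: m↔n, l↔o, r↔i, h↔s, v↔e.

noise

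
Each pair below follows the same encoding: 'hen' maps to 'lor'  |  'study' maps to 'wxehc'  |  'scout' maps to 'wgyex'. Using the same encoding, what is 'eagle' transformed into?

Two shifts are in play — +10 for a/e/i/o/u, +4 for every other letter.
For eagle: e(vowel)+10=o, a(vowel)+10=k, g(cons)+4=k, l(cons)+4=p, e(vowel)+10=o.

okkpo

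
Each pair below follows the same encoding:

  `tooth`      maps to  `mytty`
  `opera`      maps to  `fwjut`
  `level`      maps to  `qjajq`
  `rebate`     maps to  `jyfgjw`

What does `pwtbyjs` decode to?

The output letters match the input read backwards, each shifted +5: tooth reversed is htoot. Two steps: reverse the string, then apply a Caesar shift of +5.
Decoding pwtbyjs: shift back: p−5=k, w−5=r, t−5=o, b−5=w, y−5=t, j−5=e, s−5=n → krowten; then reverse → network.

network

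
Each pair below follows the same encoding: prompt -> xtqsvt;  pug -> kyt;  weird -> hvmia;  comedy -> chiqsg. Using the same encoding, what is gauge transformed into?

ikyek

The output letters match the input read backwards, each shifted +4: prompt reversed is tpmorp. The word is reversed, then every letter is shifted forward by 4.
Applying it to gauge: reverse → eguag; then shift: e+4=i, g+4=k, u+4=y, a+4=e, g+4=k.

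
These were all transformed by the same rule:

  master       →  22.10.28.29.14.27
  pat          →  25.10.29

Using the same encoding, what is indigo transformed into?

18.23.13.18.16.24

m is letter #13 and maps to 22: an offset of 9. Letters become their 1-based position plus 9 (so a→10, b→11, …).
For indigo: i=9→18, n=14→23, d=4→13, i=9→18, g=7→16, o=15→24.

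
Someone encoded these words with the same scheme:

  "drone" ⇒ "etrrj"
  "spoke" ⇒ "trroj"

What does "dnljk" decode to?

cliff

Letter i (0-indexed) is shifted by i+1, so successive shifts are 1, 2, 3, ….
Undoing it on dnljk: d−1=c, n−2=l, l−3=i, j−4=f, k−5=f.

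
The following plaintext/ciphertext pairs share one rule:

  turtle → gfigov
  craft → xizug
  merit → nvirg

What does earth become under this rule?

vzigs

Each pair mirrors across the alphabet (t↔g, u↔f, r↔i): positions sum to 25. Letters are reflected about the middle of the alphabet (position → 25−position): Atbash.
For earth: e↔v, a↔z, r↔i, t↔g, h↔s.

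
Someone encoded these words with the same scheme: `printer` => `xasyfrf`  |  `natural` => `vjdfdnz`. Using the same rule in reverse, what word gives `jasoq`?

bride

In printer: p→x is +8, r→a is +9, i→s is +10, n→y is +11 — the shift increases by 1 each position. Each letter shifts forward by (position + 8), i.e. 8, 9, 10, … — the shift grows by one for each successive letter.
Undoing it on jasoq: j−8=b, a−9=r, s−10=i, o−11=d, q−12=e.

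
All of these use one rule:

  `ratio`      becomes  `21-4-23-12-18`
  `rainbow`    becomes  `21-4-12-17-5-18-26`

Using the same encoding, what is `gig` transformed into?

Each letter is replaced by its alphabet position (a=1..z=26) + 3.
For gig: g=7→10, i=9→12, g=7→10.

10-12-10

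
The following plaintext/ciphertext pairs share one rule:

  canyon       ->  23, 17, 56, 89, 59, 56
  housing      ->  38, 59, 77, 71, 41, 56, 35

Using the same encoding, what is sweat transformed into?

The formula is n = 3×(alphabet index, a=1) + 14.
On sweat: s=19→71, w=23→83, e=5→29, a=1→17, t=20→74.

71, 83, 29, 17, 74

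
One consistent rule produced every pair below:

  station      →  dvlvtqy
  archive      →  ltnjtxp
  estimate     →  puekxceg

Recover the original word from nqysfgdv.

Shifts by position in station: pos 0: s→d (+11), pos 1: t→v (+2), pos 2: a→l (+11), pos 3: t→v (+2) — repeating every 2. It's a Vigenère-style cipher with numeric key [11,2]: position i shifts by key[i mod 2].
Reversing it on nqysfgdv: n−11=c, q−2=o, y−11=n, s−2=q, f−11=u, g−2=e, d−11=s, v−2=t.

conquest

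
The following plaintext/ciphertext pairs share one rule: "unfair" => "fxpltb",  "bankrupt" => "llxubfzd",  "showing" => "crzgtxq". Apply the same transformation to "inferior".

txppbtzb

The shift depends on letter class: consonant n→x is +10, but vowel u→f is +11. Two shifts are in play — +11 for a/e/i/o/u, +10 for every other letter.
On inferior: i(vowel)+11=t, n(cons)+10=x, f(cons)+10=p, e(vowel)+11=p, r(cons)+10=b, i(vowel)+11=t, o(vowel)+11=z, r(cons)+10=b.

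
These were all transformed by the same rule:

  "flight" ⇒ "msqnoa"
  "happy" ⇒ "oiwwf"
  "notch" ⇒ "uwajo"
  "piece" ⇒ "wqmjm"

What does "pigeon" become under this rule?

wqnmwu

The shift depends on letter class: consonant f→m is +7, but vowel i→q is +8. Two shifts are in play — +8 for a/e/i/o/u, +7 for every other letter.
On pigeon: p(cons)+7=w, i(vowel)+8=q, g(cons)+7=n, e(vowel)+8=m, o(vowel)+8=w, n(cons)+7=u.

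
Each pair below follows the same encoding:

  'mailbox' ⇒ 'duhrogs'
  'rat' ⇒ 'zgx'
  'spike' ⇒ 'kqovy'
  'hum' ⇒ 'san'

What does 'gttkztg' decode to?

antenna

The output letters match the input read backwards, each shifted +6: mailbox reversed is xobliam. The word is reversed, then every letter is shifted forward by 6.
Reversing it on gttkztg: shift back: g−6=a, t−6=n, t−6=n, k−6=e, z−6=t, t−6=n, g−6=a → annetna; then reverse → antenna.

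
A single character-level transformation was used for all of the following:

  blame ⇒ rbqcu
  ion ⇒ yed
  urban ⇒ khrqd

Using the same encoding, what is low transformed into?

Compare letters: b→r is +16, l→b is +16, a→q is +16 — a constant shift. This is a Caesar cipher with shift 16.
Applying it to low: l+16=b, o+16=e, w+16=m.

bem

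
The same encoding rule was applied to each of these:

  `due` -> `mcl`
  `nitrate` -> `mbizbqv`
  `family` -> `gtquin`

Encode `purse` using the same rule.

mazcx

The output letters match the input read backwards, each shifted +8: due reversed is eud. The word is reversed, then every letter is shifted forward by 8.
For purse: reverse → esrup; then shift: e+8=m, s+8=a, r+8=z, u+8=c, p+8=x.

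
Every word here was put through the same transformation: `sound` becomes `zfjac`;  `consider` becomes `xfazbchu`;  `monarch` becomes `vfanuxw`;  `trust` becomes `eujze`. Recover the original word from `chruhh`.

degree

s(18)→z(25) and o(14)→f(5) fit y≡5x+13 (mod 26); the inverse of 5 mod 26 is 21. Treating letters as 0–25, the rule is x ↦ 5x + 13 (mod 26).
Undoing it on chruhh: c(2)→21·(2−13)≡3=d; h(7)→21·(7−13)≡4=e; r(17)→21·(17−13)≡6=g; u(20)→21·(20−13)≡17=r; h(7)→21·(7−13)≡4=e; h(7)→21·(7−13)≡4=e (all mod 26).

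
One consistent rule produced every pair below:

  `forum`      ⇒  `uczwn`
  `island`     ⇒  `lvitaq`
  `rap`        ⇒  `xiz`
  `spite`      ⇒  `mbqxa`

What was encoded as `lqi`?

The output letters match the input read backwards, each shifted +8: forum reversed is murof. Two steps: reverse the string, then apply a Caesar shift of +8.
Reversing it on lqi: shift back: l−8=d, q−8=i, i−8=a → dia; then reverse → aid.

aid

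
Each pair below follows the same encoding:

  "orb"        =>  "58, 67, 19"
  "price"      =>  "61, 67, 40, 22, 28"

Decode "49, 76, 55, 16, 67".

o(#15)→58 and r(#18)→67: differences scale by 3, so n = 3·pos + 13. Each letter becomes 3×(its alphabet position, a=1..z=26) + 13.
Decoding 49, 76, 55, 16, 67: 49→(49−13)÷3=12=l, 76→(76−13)÷3=21=u, 55→(55−13)÷3=14=n, 16→(16−13)÷3=1=a, 67→(67−13)÷3=18=r.

lunar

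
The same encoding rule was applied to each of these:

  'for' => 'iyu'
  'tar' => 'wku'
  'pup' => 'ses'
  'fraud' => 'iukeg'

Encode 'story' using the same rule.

The shift depends on letter class: consonant f→i is +3, but vowel o→y is +10. Two shifts are in play — +10 for a/e/i/o/u, +3 for every other letter.
On story: s(cons)+3=v, t(cons)+3=w, o(vowel)+10=y, r(cons)+3=u, y(cons)+3=b.

vwyub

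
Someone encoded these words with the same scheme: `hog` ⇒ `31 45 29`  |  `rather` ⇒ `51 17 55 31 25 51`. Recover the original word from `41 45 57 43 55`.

mount

h(#8)→31 and o(#15)→45: differences scale by 2, so n = 2·pos + 15. With a=1..z=26, the number is 2·pos + 15.
Decoding 41 45 57 43 55: 41→(41−15)÷2=13=m, 45→(45−15)÷2=15=o, 57→(57−15)÷2=21=u, 43→(43−15)÷2=14=n, 55→(55−15)÷2=20=t.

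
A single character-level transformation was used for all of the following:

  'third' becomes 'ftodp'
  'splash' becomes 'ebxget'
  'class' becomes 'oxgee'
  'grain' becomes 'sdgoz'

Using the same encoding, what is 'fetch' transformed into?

Vowels shift forward by 6 and consonants shift forward by 12.
For fetch: f(cons)+12=r, e(vowel)+6=k, t(cons)+12=f, c(cons)+12=o, h(cons)+12=t.

rkfot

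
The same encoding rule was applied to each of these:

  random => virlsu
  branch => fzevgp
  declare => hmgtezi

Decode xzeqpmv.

trailer

It's a Vigenère-style cipher with numeric key [4,8]: position i shifts by key[i mod 2].
Reversing it on xzeqpmv: x−4=t, z−8=r, e−4=a, q−8=i, p−4=l, m−8=e, v−4=r.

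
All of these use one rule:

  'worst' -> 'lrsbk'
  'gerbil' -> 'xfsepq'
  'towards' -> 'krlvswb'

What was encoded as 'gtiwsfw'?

w(22)→l(11) and o(14)→r(17) fit y≡9x+21 (mod 26); the inverse of 9 mod 26 is 3. Treating letters as 0–25, the rule is x ↦ 9x + 21 (mod 26).
Decoding gtiwsfw: g(6)→3·(6−21)≡7=h; t(19)→3·(19−21)≡20=u; i(8)→3·(8−21)≡13=n; w(22)→3·(22−21)≡3=d; s(18)→3·(18−21)≡17=r; f(5)→3·(5−21)≡4=e; w(22)→3·(22−21)≡3=d (all mod 26).

hundred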